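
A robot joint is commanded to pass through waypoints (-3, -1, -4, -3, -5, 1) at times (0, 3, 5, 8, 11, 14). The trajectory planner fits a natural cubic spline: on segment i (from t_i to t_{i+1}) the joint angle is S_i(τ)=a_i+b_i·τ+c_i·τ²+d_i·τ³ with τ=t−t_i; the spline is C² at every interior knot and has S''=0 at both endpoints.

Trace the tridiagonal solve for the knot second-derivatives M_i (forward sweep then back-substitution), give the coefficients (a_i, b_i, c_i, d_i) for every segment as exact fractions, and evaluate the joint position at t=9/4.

  seg 0: a=-3 b=991/660 c=0 d=-551/5940
  seg 1: a=-1 b=-331/330 c=-551/660 d=129/440
  seg 2: a=-4 b=-136/165 c=61/66 d=-533/2970
  seg 3: a=-3 b=-41/330 c=-38/55 d=101/594
  seg 4: a=-5 b=53/165 c=277/330 d=-277/2970
S(9/4) = -9549/14080

Δ: Δ0=2/3, Δ1=-3/2, Δ2=1/3, Δ3=-2/3, Δ4=2
row 1: diag=10, rhs=-13; c'=1/5, d'=-13/10
row 2: denom=10−2·1/5=48/5; d'=(11−2·-13/10)/(48/5)=17/12
row 3: denom=12−3·5/16=177/16; d'=(-6−3·17/12)/(177/16)=-164/177
row 4: denom=12−3·16/59=660/59; d'=(16−3·-164/177)/(660/59)=277/165
back: M4=277/165
back: M3=-164/177−16/59·277/165=-76/55
back: M2=17/12−5/16·-76/55=61/33
back: M1=-13/10−1/5·61/33=-551/330
M: M0=0, M1=-551/330, M2=61/33, M3=-76/55, M4=277/165, M5=0
seg 0: a=-3, c=M0/2=0, d=(M1−M0)/(6·3)=-551/5940, b=Δ0−h0·(2M0+M1)/6=991/660
seg 1: a=-1, c=M1/2=-551/660, d=(M2−M1)/(6·2)=129/440, b=Δ1−h1·(2M1+M2)/6=-331/330
seg 2: a=-4, c=M2/2=61/66, d=(M3−M2)/(6·3)=-533/2970, b=Δ2−h2·(2M2+M3)/6=-136/165
seg 3: a=-3, c=M3/2=-38/55, d=(M4−M3)/(6·3)=101/594, b=Δ3−h3·(2M3+M4)/6=-41/330
seg 4: a=-5, c=M4/2=277/330, d=(M5−M4)/(6·3)=-277/2970, b=Δ4−h4·(2M4+M5)/6=53/165
t_q=9/4 → seg 0, τ=9/4; S=-3+991/660·τ+0·τ²+-551/5940·τ³=-9549/14080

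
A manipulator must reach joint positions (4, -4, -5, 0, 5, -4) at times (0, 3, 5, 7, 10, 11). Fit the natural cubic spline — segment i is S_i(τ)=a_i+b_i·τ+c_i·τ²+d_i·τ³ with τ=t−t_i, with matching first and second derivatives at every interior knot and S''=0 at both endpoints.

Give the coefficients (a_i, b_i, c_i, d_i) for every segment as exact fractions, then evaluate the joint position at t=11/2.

Δ: Δ0=-8/3, Δ1=-1/2, Δ2=5/2, Δ3=5/3, Δ4=-9
row 1: diag=10, rhs=13; c'=1/5, d'=13/10
row 2: denom=8−2·1/5=38/5; d'=(18−2·13/10)/(38/5)=77/38
row 3: denom=10−2·5/19=180/19; d'=(-5−2·77/38)/(180/19)=-43/45
row 4: denom=8−3·19/60=141/20; d'=(-64−3·-43/45)/(141/20)=-3668/423
back: M4=-3668/423
back: M3=-43/45−19/60·-3668/423=2272/1269
back: M2=77/38−5/19·2272/1269=3947/2538
back: M1=13/10−1/5·3947/2538=1255/1269
M: M0=0, M1=1255/1269, M2=3947/2538, M3=2272/1269, M4=-3668/423, M5=0
seg 0: a=4, c=M0/2=0, d=(M1−M0)/(6·3)=1255/22842, b=Δ0−h0·(2M0+M1)/6=-8023/2538
seg 1: a=-4, c=M1/2=1255/2538, d=(M2−M1)/(6·2)=479/10152, b=Δ1−h1·(2M1+M2)/6=-2129/1269
seg 2: a=-5, c=M2/2=3947/5076, d=(M3−M2)/(6·2)=199/10152, b=Δ2−h2·(2M2+M3)/6=733/846
seg 3: a=0, c=M3/2=1136/1269, d=(M4−M3)/(6·3)=-6638/11421, b=Δ3−h3·(2M3+M4)/6=5345/1269
seg 4: a=5, c=M4/2=-1834/423, d=(M5−M4)/(6·1)=1834/1269, b=Δ4−h4·(2M4+M5)/6=-7753/1269
t_q=11/2 → seg 2, τ=1/2; S=-5+733/846·τ+3947/5076·τ²+199/10152·τ³=-118303/27072

  seg 0: a=4 b=-8023/2538 c=0 d=1255/22842
  seg 1: a=-4 b=-2129/1269 c=1255/2538 d=479/10152
  seg 2: a=-5 b=733/846 c=3947/5076 d=199/10152
  seg 3: a=0 b=5345/1269 c=1136/1269 d=-6638/11421
  seg 4: a=5 b=-7753/1269 c=-1834/423 d=1834/1269
S(11/2) = -118303/27072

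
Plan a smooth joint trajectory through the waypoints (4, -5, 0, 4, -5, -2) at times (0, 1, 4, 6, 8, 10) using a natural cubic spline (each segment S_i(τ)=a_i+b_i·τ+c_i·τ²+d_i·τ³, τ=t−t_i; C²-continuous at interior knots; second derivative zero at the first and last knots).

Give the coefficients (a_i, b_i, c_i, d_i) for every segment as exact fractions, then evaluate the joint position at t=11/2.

  seg 0: a=4 b=-31238/3003 c=0 d=4211/3003
  seg 1: a=-5 b=-18605/3003 c=4211/1001 d=-433/819
  seg 2: a=0 b=1102/231 c=-552/1001 d=-1252/3003
  seg 3: a=4 b=-1046/429 c=-3056/1001 d=24289/24024
  seg 4: a=-5 b=-15121/6006 c=12065/4004 d=-12065/24024
S(11/2) = 9025/2002

Δ: Δ0=-9, Δ1=5/3, Δ2=2, Δ3=-9/2, Δ4=3/2
row 1: diag=8, rhs=64; c'=3/8, d'=8
row 2: denom=10−3·3/8=71/8; d'=(2−3·8)/(71/8)=-176/71
row 3: denom=8−2·16/71=536/71; d'=(-39−2·-176/71)/(536/71)=-2417/536
row 4: denom=8−2·71/268=1001/134; d'=(36−2·-2417/536)/(1001/134)=12065/2002
back: M4=12065/2002
back: M3=-2417/536−71/268·12065/2002=-6112/1001
back: M2=-176/71−16/71·-6112/1001=-1104/1001
back: M1=8−3/8·-1104/1001=8422/1001
M: M0=0, M1=8422/1001, M2=-1104/1001, M3=-6112/1001, M4=12065/2002, M5=0
seg 0: a=4, c=M0/2=0, d=(M1−M0)/(6·1)=4211/3003, b=Δ0−h0·(2M0+M1)/6=-31238/3003
seg 1: a=-5, c=M1/2=4211/1001, d=(M2−M1)/(6·3)=-433/819, b=Δ1−h1·(2M1+M2)/6=-18605/3003
seg 2: a=0, c=M2/2=-552/1001, d=(M3−M2)/(6·2)=-1252/3003, b=Δ2−h2·(2M2+M3)/6=1102/231
seg 3: a=4, c=M3/2=-3056/1001, d=(M4−M3)/(6·2)=24289/24024, b=Δ3−h3·(2M3+M4)/6=-1046/429
seg 4: a=-5, c=M4/2=12065/4004, d=(M5−M4)/(6·2)=-12065/24024, b=Δ4−h4·(2M4+M5)/6=-15121/6006
t_q=11/2 → seg 2, τ=3/2; S=0+1102/231·τ+-552/1001·τ²+-1252/3003·τ³=9025/2002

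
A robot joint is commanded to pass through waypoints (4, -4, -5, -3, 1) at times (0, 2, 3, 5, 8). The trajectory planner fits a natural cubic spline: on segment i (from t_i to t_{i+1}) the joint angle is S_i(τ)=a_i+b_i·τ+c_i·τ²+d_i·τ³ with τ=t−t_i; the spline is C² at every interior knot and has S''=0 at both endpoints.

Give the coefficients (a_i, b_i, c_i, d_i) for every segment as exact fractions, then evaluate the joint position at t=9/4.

Δ: Δ0=-4, Δ1=-1, Δ2=1, Δ3=4/3
row 1: diag=6, rhs=18; c'=1/6, d'=3
row 2: denom=6−1·1/6=35/6; d'=(12−1·3)/(35/6)=54/35
row 3: denom=10−2·12/35=326/35; d'=(2−2·54/35)/(326/35)=-19/163
back: M3=-19/163
back: M2=54/35−12/35·-19/163=258/163
back: M1=3−1/6·258/163=446/163
M: M0=0, M1=446/163, M2=258/163, M3=-19/163, M4=0
seg 0: a=4, c=M0/2=0, d=(M1−M0)/(6·2)=223/978, b=Δ0−h0·(2M0+M1)/6=-2402/489
seg 1: a=-4, c=M1/2=223/163, d=(M2−M1)/(6·1)=-94/489, b=Δ1−h1·(2M1+M2)/6=-1064/489
seg 2: a=-5, c=M2/2=129/163, d=(M3−M2)/(6·2)=-277/1956, b=Δ2−h2·(2M2+M3)/6=-8/489
seg 3: a=-3, c=M3/2=-19/326, d=(M4−M3)/(6·3)=19/2934, b=Δ3−h3·(2M3+M4)/6=709/489
t_q=9/4 → seg 1, τ=1/4; S=-4+-1064/489·τ+223/163·τ²+-94/489·τ³=-23271/5216

  seg 0: a=4 b=-2402/489 c=0 d=223/978
  seg 1: a=-4 b=-1064/489 c=223/163 d=-94/489
  seg 2: a=-5 b=-8/489 c=129/163 d=-277/1956
  seg 3: a=-3 b=709/489 c=-19/326 d=19/2934
S(9/4) = -23271/5216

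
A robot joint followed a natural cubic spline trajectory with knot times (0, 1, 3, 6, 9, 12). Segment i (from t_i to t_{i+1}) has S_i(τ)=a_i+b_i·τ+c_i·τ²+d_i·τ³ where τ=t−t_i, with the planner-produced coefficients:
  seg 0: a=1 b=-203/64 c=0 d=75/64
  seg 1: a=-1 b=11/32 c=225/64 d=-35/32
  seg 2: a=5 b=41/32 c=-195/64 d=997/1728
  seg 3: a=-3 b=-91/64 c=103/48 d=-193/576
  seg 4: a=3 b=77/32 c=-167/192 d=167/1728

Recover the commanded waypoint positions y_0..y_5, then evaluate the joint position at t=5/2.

y_0=1 y_1=-1 y_2=5 y_3=-3 y_4=3 y_5=5
S(5/2) = 239/64

y_0 = S_0(0) = a_0 = 1
y_1 = S_1(0) = a_1 = -1
y_2 = S_2(0) = a_2 = 5
y_3 = S_3(0) = a_3 = -3
y_4 = S_4(0) = a_4 = 3
y_5 = S_4(3) = 5
t_q=5/2 is in segment 1 (τ=3/2); S_1(τ)=239/64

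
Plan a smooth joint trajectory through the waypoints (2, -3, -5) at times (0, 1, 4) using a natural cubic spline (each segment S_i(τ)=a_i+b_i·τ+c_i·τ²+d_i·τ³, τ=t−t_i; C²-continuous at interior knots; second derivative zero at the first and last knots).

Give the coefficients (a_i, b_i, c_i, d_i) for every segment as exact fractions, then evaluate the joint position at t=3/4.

  seg 0: a=2 b=-133/24 c=0 d=13/24
  seg 1: a=-3 b=-47/12 c=13/8 d=-13/72
S(3/4) = -987/512

Δ: Δ0=-5, Δ1=-2/3
row 1: diag=8, rhs=26; c'=3/8, d'=13/4
back: M1=13/4
M: M0=0, M1=13/4, M2=0
seg 0: a=2, c=M0/2=0, d=(M1−M0)/(6·1)=13/24, b=Δ0−h0·(2M0+M1)/6=-133/24
seg 1: a=-3, c=M1/2=13/8, d=(M2−M1)/(6·3)=-13/72, b=Δ1−h1·(2M1+M2)/6=-47/12
t_q=3/4 → seg 0, τ=3/4; S=2+-133/24·τ+0·τ²+13/24·τ³=-987/512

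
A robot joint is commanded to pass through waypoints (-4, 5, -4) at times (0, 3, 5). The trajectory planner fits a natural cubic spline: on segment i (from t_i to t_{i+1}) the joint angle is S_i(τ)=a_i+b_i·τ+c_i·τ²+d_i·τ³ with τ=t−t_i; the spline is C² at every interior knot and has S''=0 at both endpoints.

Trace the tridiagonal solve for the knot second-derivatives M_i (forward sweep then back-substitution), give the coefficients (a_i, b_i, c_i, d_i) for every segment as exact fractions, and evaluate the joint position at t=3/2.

Δ: Δ0=3, Δ1=-9/2
row 1: diag=10, rhs=-45; c'=1/5, d'=-9/2
back: M1=-9/2
M: M0=0, M1=-9/2, M2=0
seg 0: a=-4, c=M0/2=0, d=(M1−M0)/(6·3)=-1/4, b=Δ0−h0·(2M0+M1)/6=21/4
seg 1: a=5, c=M1/2=-9/4, d=(M2−M1)/(6·2)=3/8, b=Δ1−h1·(2M1+M2)/6=-3/2
t_q=3/2 → seg 0, τ=3/2; S=-4+21/4·τ+0·τ²+-1/4·τ³=97/32

  seg 0: a=-4 b=21/4 c=0 d=-1/4
  seg 1: a=5 b=-3/2 c=-9/4 d=3/8
S(3/2) = 97/32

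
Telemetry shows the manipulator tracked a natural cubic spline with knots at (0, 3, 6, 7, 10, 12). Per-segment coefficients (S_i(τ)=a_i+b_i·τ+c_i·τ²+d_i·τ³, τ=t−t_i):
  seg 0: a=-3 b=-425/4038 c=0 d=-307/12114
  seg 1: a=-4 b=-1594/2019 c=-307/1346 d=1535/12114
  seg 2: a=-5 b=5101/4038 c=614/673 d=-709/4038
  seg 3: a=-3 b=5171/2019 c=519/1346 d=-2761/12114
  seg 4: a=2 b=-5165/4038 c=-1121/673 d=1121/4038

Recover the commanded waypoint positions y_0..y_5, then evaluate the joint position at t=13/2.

y_0 = S_0(0) = a_0 = -3
y_1 = S_1(0) = a_1 = -4
y_2 = S_2(0) = a_2 = -5
y_3 = S_3(0) = a_3 = -3
y_4 = S_4(0) = a_4 = 2
y_5 = S_4(2) = -5
t_q=13/2 is in segment 2 (τ=1/2); S_2(τ)=-44819/10768

y_0=-3 y_1=-4 y_2=-5 y_3=-3 y_4=2 y_5=-5
S(13/2) = -44819/10768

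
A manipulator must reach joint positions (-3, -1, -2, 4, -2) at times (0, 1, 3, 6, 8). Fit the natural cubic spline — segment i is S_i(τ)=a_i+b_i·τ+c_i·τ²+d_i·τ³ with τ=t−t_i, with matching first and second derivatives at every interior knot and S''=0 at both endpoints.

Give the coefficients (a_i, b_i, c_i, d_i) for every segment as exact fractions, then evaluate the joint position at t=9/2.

  seg 0: a=-3 b=2639/1012 c=0 d=-615/1012
  seg 1: a=-1 b=397/506 c=-1845/1012 d=1195/2024
  seg 2: a=-2 b=146/253 c=435/253 d=-105/253
  seg 3: a=4 b=-79/253 c=-510/253 d=85/253
S(9/2) = 2699/2024

Δ: Δ0=2, Δ1=-1/2, Δ2=2, Δ3=-3
row 1: diag=6, rhs=-15; c'=1/3, d'=-5/2
row 2: denom=10−2·1/3=28/3; d'=(15−2·-5/2)/(28/3)=15/7
row 3: denom=10−3·9/28=253/28; d'=(-30−3·15/7)/(253/28)=-1020/253
back: M3=-1020/253
back: M2=15/7−9/28·-1020/253=870/253
back: M1=-5/2−1/3·870/253=-1845/506
M: M0=0, M1=-1845/506, M2=870/253, M3=-1020/253, M4=0
seg 0: a=-3, c=M0/2=0, d=(M1−M0)/(6·1)=-615/1012, b=Δ0−h0·(2M0+M1)/6=2639/1012
seg 1: a=-1, c=M1/2=-1845/1012, d=(M2−M1)/(6·2)=1195/2024, b=Δ1−h1·(2M1+M2)/6=397/506
seg 2: a=-2, c=M2/2=435/253, d=(M3−M2)/(6·3)=-105/253, b=Δ2−h2·(2M2+M3)/6=146/253
seg 3: a=4, c=M3/2=-510/253, d=(M4−M3)/(6·2)=85/253, b=Δ3−h3·(2M3+M4)/6=-79/253
t_q=9/2 → seg 2, τ=3/2; S=-2+146/253·τ+435/253·τ²+-105/253·τ³=2699/2024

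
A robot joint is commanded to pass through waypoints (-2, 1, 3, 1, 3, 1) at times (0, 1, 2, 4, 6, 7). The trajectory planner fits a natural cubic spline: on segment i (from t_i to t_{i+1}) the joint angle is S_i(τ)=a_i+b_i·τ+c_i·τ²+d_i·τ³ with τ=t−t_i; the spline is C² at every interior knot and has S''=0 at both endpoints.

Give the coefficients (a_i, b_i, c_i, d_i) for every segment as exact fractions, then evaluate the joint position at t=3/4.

Δ: Δ0=3, Δ1=2, Δ2=-1, Δ3=1, Δ4=-2
row 1: diag=4, rhs=-6; c'=1/4, d'=-3/2
row 2: denom=6−1·1/4=23/4; d'=(-18−1·-3/2)/(23/4)=-66/23
row 3: denom=8−2·8/23=168/23; d'=(12−2·-66/23)/(168/23)=17/7
row 4: denom=6−2·23/84=229/42; d'=(-18−2·17/7)/(229/42)=-960/229
back: M4=-960/229
back: M3=17/7−23/84·-960/229=819/229
back: M2=-66/23−8/23·819/229=-942/229
back: M1=-3/2−1/4·-942/229=-108/229
M: M0=0, M1=-108/229, M2=-942/229, M3=819/229, M4=-960/229, M5=0
seg 0: a=-2, c=M0/2=0, d=(M1−M0)/(6·1)=-18/229, b=Δ0−h0·(2M0+M1)/6=705/229
seg 1: a=1, c=M1/2=-54/229, d=(M2−M1)/(6·1)=-139/229, b=Δ1−h1·(2M1+M2)/6=651/229
seg 2: a=3, c=M2/2=-471/229, d=(M3−M2)/(6·2)=587/916, b=Δ2−h2·(2M2+M3)/6=126/229
seg 3: a=1, c=M3/2=819/458, d=(M4−M3)/(6·2)=-593/916, b=Δ3−h3·(2M3+M4)/6=3/229
seg 4: a=3, c=M4/2=-480/229, d=(M5−M4)/(6·1)=160/229, b=Δ4−h4·(2M4+M5)/6=-138/229
t_q=3/4 → seg 0, τ=3/4; S=-2+705/229·τ+0·τ²+-18/229·τ³=2021/7328

  seg 0: a=-2 b=705/229 c=0 d=-18/229
  seg 1: a=1 b=651/229 c=-54/229 d=-139/229
  seg 2: a=3 b=126/229 c=-471/229 d=587/916
  seg 3: a=1 b=3/229 c=819/458 d=-593/916
  seg 4: a=3 b=-138/229 c=-480/229 d=160/229
S(3/4) = 2021/7328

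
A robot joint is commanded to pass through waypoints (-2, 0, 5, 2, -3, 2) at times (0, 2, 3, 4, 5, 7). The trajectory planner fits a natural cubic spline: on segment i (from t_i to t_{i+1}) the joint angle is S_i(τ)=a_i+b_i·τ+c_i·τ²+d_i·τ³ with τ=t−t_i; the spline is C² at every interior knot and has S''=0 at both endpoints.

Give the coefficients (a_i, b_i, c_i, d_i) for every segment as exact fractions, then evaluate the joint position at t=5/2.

  seg 0: a=-2 b=-524/493 c=0 d=1017/1972
  seg 1: a=0 b=2527/493 c=3051/986 d=-3175/986
  seg 2: a=5 b=1631/986 c=-3237/493 d=65/34
  seg 3: a=2 b=-2831/493 c=-819/986 d=1551/986
  seg 4: a=-3 b=-2647/986 c=1917/493 d=-639/986
S(5/2) = 23143/7888

Δ: Δ0=1, Δ1=5, Δ2=-3, Δ3=-5, Δ4=5/2
row 1: diag=6, rhs=24; c'=1/6, d'=4
row 2: denom=4−1·1/6=23/6; d'=(-48−1·4)/(23/6)=-312/23
row 3: denom=4−1·6/23=86/23; d'=(-12−1·-312/23)/(86/23)=18/43
row 4: denom=6−1·23/86=493/86; d'=(45−1·18/43)/(493/86)=3834/493
back: M4=3834/493
back: M3=18/43−23/86·3834/493=-819/493
back: M2=-312/23−6/23·-819/493=-6474/493
back: M1=4−1/6·-6474/493=3051/493
M: M0=0, M1=3051/493, M2=-6474/493, M3=-819/493, M4=3834/493, M5=0
seg 0: a=-2, c=M0/2=0, d=(M1−M0)/(6·2)=1017/1972, b=Δ0−h0·(2M0+M1)/6=-524/493
seg 1: a=0, c=M1/2=3051/986, d=(M2−M1)/(6·1)=-3175/986, b=Δ1−h1·(2M1+M2)/6=2527/493
seg 2: a=5, c=M2/2=-3237/493, d=(M3−M2)/(6·1)=65/34, b=Δ2−h2·(2M2+M3)/6=1631/986
seg 3: a=2, c=M3/2=-819/986, d=(M4−M3)/(6·1)=1551/986, b=Δ3−h3·(2M3+M4)/6=-2831/493
seg 4: a=-3, c=M4/2=1917/493, d=(M5−M4)/(6·2)=-639/986, b=Δ4−h4·(2M4+M5)/6=-2647/986
t_q=5/2 → seg 1, τ=1/2; S=0+2527/493·τ+3051/986·τ²+-3175/986·τ³=23143/7888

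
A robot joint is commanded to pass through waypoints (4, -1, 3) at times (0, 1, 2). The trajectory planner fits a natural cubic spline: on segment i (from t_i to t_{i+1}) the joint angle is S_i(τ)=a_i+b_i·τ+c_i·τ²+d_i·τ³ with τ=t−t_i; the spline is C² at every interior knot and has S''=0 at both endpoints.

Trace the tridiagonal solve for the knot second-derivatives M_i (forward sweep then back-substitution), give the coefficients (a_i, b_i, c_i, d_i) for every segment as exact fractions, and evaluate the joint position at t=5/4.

  seg 0: a=4 b=-29/4 c=0 d=9/4
  seg 1: a=-1 b=-1/2 c=27/4 d=-9/4
S(5/4) = -189/256

Δ: Δ0=-5, Δ1=4
row 1: diag=4, rhs=54; c'=1/4, d'=27/2
back: M1=27/2
M: M0=0, M1=27/2, M2=0
seg 0: a=4, c=M0/2=0, d=(M1−M0)/(6·1)=9/4, b=Δ0−h0·(2M0+M1)/6=-29/4
seg 1: a=-1, c=M1/2=27/4, d=(M2−M1)/(6·1)=-9/4, b=Δ1−h1·(2M1+M2)/6=-1/2
t_q=5/4 → seg 1, τ=1/4; S=-1+-1/2·τ+27/4·τ²+-9/4·τ³=-189/256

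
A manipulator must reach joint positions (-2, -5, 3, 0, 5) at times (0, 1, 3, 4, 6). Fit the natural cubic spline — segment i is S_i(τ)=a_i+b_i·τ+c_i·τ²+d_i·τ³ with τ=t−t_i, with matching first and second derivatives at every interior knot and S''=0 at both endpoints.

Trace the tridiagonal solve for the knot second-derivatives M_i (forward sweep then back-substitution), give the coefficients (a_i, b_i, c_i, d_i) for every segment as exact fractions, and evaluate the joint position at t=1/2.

Δ: Δ0=-3, Δ1=4, Δ2=-3, Δ3=5/2
row 1: diag=6, rhs=42; c'=1/3, d'=7
row 2: denom=6−2·1/3=16/3; d'=(-42−2·7)/(16/3)=-21/2
row 3: denom=6−1·3/16=93/16; d'=(33−1·-21/2)/(93/16)=232/31
back: M3=232/31
back: M2=-21/2−3/16·232/31=-369/31
back: M1=7−1/3·-369/31=340/31
M: M0=0, M1=340/31, M2=-369/31, M3=232/31, M4=0
seg 0: a=-2, c=M0/2=0, d=(M1−M0)/(6·1)=170/93, b=Δ0−h0·(2M0+M1)/6=-449/93
seg 1: a=-5, c=M1/2=170/31, d=(M2−M1)/(6·2)=-709/372, b=Δ1−h1·(2M1+M2)/6=61/93
seg 2: a=3, c=M2/2=-369/62, d=(M3−M2)/(6·1)=601/186, b=Δ2−h2·(2M2+M3)/6=-26/93
seg 3: a=0, c=M3/2=116/31, d=(M4−M3)/(6·2)=-58/93, b=Δ3−h3·(2M3+M4)/6=-463/186
t_q=1/2 → seg 0, τ=1/2; S=-2+-449/93·τ+0·τ²+170/93·τ³=-519/124

  seg 0: a=-2 b=-449/93 c=0 d=170/93
  seg 1: a=-5 b=61/93 c=170/31 d=-709/372
  seg 2: a=3 b=-26/93 c=-369/62 d=601/186
  seg 3: a=0 b=-463/186 c=116/31 d=-58/93
S(1/2) = -519/124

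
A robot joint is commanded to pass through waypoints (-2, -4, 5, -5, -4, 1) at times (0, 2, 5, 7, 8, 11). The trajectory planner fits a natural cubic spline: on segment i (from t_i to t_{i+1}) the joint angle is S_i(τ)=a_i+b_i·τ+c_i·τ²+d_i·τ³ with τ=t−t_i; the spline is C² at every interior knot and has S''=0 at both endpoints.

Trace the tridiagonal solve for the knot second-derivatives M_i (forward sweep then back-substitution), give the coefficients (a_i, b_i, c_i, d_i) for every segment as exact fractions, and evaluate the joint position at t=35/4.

  seg 0: a=-2 b=-10285/3957 c=0 d=1582/3957
  seg 1: a=-4 b=8699/3957 c=3164/1319 d=-25304/35613
  seg 2: a=5 b=-10261/3957 c=-15812/3957 d=5525/3957
  seg 3: a=-5 b=-2403/1319 c=17338/3957 d=-6172/3957
  seg 4: a=-4 b=8951/3957 c=-1178/3957 d=1178/35613
S(35/4) = -103703/42208

Δ: Δ0=-1, Δ1=3, Δ2=-5, Δ3=1, Δ4=5/3
row 1: diag=10, rhs=24; c'=3/10, d'=12/5
row 2: denom=10−3·3/10=91/10; d'=(-48−3·12/5)/(91/10)=-552/91
row 3: denom=6−2·20/91=506/91; d'=(36−2·-552/91)/(506/91)=2190/253
row 4: denom=8−1·91/506=3957/506; d'=(4−1·2190/253)/(3957/506)=-2356/3957
back: M4=-2356/3957
back: M3=2190/253−91/506·-2356/3957=34676/3957
back: M2=-552/91−20/91·34676/3957=-31624/3957
back: M1=12/5−3/10·-31624/3957=6328/1319
M: M0=0, M1=6328/1319, M2=-31624/3957, M3=34676/3957, M4=-2356/3957, M5=0
seg 0: a=-2, c=M0/2=0, d=(M1−M0)/(6·2)=1582/3957, b=Δ0−h0·(2M0+M1)/6=-10285/3957
seg 1: a=-4, c=M1/2=3164/1319, d=(M2−M1)/(6·3)=-25304/35613, b=Δ1−h1·(2M1+M2)/6=8699/3957
seg 2: a=5, c=M2/2=-15812/3957, d=(M3−M2)/(6·2)=5525/3957, b=Δ2−h2·(2M2+M3)/6=-10261/3957
seg 3: a=-5, c=M3/2=17338/3957, d=(M4−M3)/(6·1)=-6172/3957, b=Δ3−h3·(2M3+M4)/6=-2403/1319
seg 4: a=-4, c=M4/2=-1178/3957, d=(M5−M4)/(6·3)=1178/35613, b=Δ4−h4·(2M4+M5)/6=8951/3957
t_q=35/4 → seg 4, τ=3/4; S=-4+8951/3957·τ+-1178/3957·τ²+1178/35613·τ³=-103703/42208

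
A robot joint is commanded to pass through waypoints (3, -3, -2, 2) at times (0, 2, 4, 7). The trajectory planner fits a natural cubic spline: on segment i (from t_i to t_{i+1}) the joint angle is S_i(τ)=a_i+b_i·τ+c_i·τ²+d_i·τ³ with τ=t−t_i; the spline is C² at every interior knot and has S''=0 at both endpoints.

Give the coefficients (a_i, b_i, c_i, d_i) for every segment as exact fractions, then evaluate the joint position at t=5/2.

Δ: Δ0=-3, Δ1=1/2, Δ2=4/3
row 1: diag=8, rhs=21; c'=1/4, d'=21/8
row 2: denom=10−2·1/4=19/2; d'=(5−2·21/8)/(19/2)=-1/38
back: M2=-1/38
back: M1=21/8−1/4·-1/38=50/19
M: M0=0, M1=50/19, M2=-1/38, M3=0
seg 0: a=3, c=M0/2=0, d=(M1−M0)/(6·2)=25/114, b=Δ0−h0·(2M0+M1)/6=-221/57
seg 1: a=-3, c=M1/2=25/19, d=(M2−M1)/(6·2)=-101/456, b=Δ1−h1·(2M1+M2)/6=-71/57
seg 2: a=-2, c=M2/2=-1/76, d=(M3−M2)/(6·3)=1/684, b=Δ2−h2·(2M2+M3)/6=155/114
t_q=5/2 → seg 1, τ=1/2; S=-3+-71/57·τ+25/19·τ²+-101/456·τ³=-4039/1216

  seg 0: a=3 b=-221/57 c=0 d=25/114
  seg 1: a=-3 b=-71/57 c=25/19 d=-101/456
  seg 2: a=-2 b=155/114 c=-1/76 d=1/684
S(5/2) = -4039/1216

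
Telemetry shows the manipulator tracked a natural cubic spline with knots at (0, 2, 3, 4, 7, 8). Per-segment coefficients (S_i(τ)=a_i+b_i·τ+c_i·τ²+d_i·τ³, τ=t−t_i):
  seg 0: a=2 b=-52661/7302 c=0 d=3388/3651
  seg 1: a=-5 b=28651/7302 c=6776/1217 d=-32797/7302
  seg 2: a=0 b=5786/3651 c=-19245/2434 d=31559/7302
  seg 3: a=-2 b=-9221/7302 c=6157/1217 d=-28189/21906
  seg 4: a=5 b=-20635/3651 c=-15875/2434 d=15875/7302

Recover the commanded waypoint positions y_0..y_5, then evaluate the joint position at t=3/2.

y_0 = S_0(0) = a_0 = 2
y_1 = S_1(0) = a_1 = -5
y_2 = S_2(0) = a_2 = 0
y_3 = S_3(0) = a_3 = -2
y_4 = S_4(0) = a_4 = 5
y_5 = S_4(1) = -5
t_q=3/2 is in segment 0 (τ=3/2); S_0(τ)=-27679/4868

y_0=2 y_1=-5 y_2=0 y_3=-2 y_4=5 y_5=-5
S(3/2) = -27679/4868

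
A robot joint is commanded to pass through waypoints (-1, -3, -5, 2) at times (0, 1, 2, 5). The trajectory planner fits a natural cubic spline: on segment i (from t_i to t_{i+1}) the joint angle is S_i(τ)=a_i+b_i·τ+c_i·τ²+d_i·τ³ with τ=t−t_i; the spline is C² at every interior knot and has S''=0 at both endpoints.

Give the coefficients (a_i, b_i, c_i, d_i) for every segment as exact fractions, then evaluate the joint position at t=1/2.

  seg 0: a=-1 b=-173/93 c=0 d=-13/93
  seg 1: a=-3 b=-212/93 c=-13/31 d=65/93
  seg 2: a=-5 b=-95/93 c=52/31 d=-52/279
S(1/2) = -483/248

Δ: Δ0=-2, Δ1=-2, Δ2=7/3
row 1: diag=4, rhs=0; c'=1/4, d'=0
row 2: denom=8−1·1/4=31/4; d'=(26−1·0)/(31/4)=104/31
back: M2=104/31
back: M1=0−1/4·104/31=-26/31
M: M0=0, M1=-26/31, M2=104/31, M3=0
seg 0: a=-1, c=M0/2=0, d=(M1−M0)/(6·1)=-13/93, b=Δ0−h0·(2M0+M1)/6=-173/93
seg 1: a=-3, c=M1/2=-13/31, d=(M2−M1)/(6·1)=65/93, b=Δ1−h1·(2M1+M2)/6=-212/93
seg 2: a=-5, c=M2/2=52/31, d=(M3−M2)/(6·3)=-52/279, b=Δ2−h2·(2M2+M3)/6=-95/93
t_q=1/2 → seg 0, τ=1/2; S=-1+-173/93·τ+0·τ²+-13/93·τ³=-483/248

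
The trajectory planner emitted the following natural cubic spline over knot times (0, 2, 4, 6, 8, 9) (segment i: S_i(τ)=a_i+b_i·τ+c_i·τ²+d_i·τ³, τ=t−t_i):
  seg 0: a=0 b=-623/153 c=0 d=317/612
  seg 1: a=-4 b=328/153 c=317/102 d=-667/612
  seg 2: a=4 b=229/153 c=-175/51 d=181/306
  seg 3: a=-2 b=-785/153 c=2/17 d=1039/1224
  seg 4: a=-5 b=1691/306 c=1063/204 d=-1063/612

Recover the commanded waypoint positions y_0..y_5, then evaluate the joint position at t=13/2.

y_0=0 y_1=-4 y_2=4 y_3=-2 y_4=-5 y_5=4
S(13/2) = -14459/3264

y_0 = S_0(0) = a_0 = 0
y_1 = S_1(0) = a_1 = -4
y_2 = S_2(0) = a_2 = 4
y_3 = S_3(0) = a_3 = -2
y_4 = S_4(0) = a_4 = -5
y_5 = S_4(1) = 4
t_q=13/2 is in segment 3 (τ=1/2); S_3(τ)=-14459/3264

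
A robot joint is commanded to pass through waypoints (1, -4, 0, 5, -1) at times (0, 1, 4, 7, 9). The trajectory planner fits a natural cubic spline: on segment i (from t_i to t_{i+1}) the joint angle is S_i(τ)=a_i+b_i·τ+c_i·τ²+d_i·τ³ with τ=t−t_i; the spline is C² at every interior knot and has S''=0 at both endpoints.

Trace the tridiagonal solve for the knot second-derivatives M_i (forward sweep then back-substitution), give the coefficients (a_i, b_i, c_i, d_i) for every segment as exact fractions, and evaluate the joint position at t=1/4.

  seg 0: a=1 b=-221/38 c=0 d=31/38
  seg 1: a=-4 b=-64/19 c=93/38 d=-301/1026
  seg 2: a=0 b=129/38 c=-11/57 d=-131/1026
  seg 3: a=5 b=-23/19 c=-51/38 d=17/76
S(1/4) = -1073/2432

Δ: Δ0=-5, Δ1=4/3, Δ2=5/3, Δ3=-3
row 1: diag=8, rhs=38; c'=3/8, d'=19/4
row 2: denom=12−3·3/8=87/8; d'=(2−3·19/4)/(87/8)=-98/87
row 3: denom=10−3·8/29=266/29; d'=(-28−3·-98/87)/(266/29)=-51/19
back: M3=-51/19
back: M2=-98/87−8/29·-51/19=-22/57
back: M1=19/4−3/8·-22/57=93/19
M: M0=0, M1=93/19, M2=-22/57, M3=-51/19, M4=0
seg 0: a=1, c=M0/2=0, d=(M1−M0)/(6·1)=31/38, b=Δ0−h0·(2M0+M1)/6=-221/38
seg 1: a=-4, c=M1/2=93/38, d=(M2−M1)/(6·3)=-301/1026, b=Δ1−h1·(2M1+M2)/6=-64/19
seg 2: a=0, c=M2/2=-11/57, d=(M3−M2)/(6·3)=-131/1026, b=Δ2−h2·(2M2+M3)/6=129/38
seg 3: a=5, c=M3/2=-51/38, d=(M4−M3)/(6·2)=17/76, b=Δ3−h3·(2M3+M4)/6=-23/19
t_q=1/4 → seg 0, τ=1/4; S=1+-221/38·τ+0·τ²+31/38·τ³=-1073/2432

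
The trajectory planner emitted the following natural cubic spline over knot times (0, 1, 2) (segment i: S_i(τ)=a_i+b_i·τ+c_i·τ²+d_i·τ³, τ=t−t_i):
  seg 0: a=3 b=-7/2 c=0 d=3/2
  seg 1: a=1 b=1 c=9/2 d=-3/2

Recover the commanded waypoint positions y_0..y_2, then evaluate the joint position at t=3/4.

y_0=3 y_1=1 y_2=5
S(3/4) = 129/128

y_0 = S_0(0) = a_0 = 3
y_1 = S_1(0) = a_1 = 1
y_2 = S_1(1) = 5
t_q=3/4 is in segment 0 (τ=3/4); S_0(τ)=129/128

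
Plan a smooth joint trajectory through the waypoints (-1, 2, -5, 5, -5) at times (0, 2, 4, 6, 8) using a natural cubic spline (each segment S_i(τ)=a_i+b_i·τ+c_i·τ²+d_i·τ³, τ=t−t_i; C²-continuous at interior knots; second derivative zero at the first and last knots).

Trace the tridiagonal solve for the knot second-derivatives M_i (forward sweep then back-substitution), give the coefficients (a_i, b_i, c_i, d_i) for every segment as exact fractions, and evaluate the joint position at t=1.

  seg 0: a=-1 b=29/8 c=0 d=-17/32
  seg 1: a=2 b=-11/4 c=-51/16 d=45/32
  seg 2: a=-5 b=11/8 c=21/4 d=-55/32
  seg 3: a=5 b=7/4 c=-81/16 d=27/32
S(1) = 67/32

Δ: Δ0=3/2, Δ1=-7/2, Δ2=5, Δ3=-5
row 1: diag=8, rhs=-30; c'=1/4, d'=-15/4
row 2: denom=8−2·1/4=15/2; d'=(51−2·-15/4)/(15/2)=39/5
row 3: denom=8−2·4/15=112/15; d'=(-60−2·39/5)/(112/15)=-81/8
back: M3=-81/8
back: M2=39/5−4/15·-81/8=21/2
back: M1=-15/4−1/4·21/2=-51/8
M: M0=0, M1=-51/8, M2=21/2, M3=-81/8, M4=0
seg 0: a=-1, c=M0/2=0, d=(M1−M0)/(6·2)=-17/32, b=Δ0−h0·(2M0+M1)/6=29/8
seg 1: a=2, c=M1/2=-51/16, d=(M2−M1)/(6·2)=45/32, b=Δ1−h1·(2M1+M2)/6=-11/4
seg 2: a=-5, c=M2/2=21/4, d=(M3−M2)/(6·2)=-55/32, b=Δ2−h2·(2M2+M3)/6=11/8
seg 3: a=5, c=M3/2=-81/16, d=(M4−M3)/(6·2)=27/32, b=Δ3−h3·(2M3+M4)/6=7/4
t_q=1 → seg 0, τ=1; S=-1+29/8·τ+0·τ²+-17/32·τ³=67/32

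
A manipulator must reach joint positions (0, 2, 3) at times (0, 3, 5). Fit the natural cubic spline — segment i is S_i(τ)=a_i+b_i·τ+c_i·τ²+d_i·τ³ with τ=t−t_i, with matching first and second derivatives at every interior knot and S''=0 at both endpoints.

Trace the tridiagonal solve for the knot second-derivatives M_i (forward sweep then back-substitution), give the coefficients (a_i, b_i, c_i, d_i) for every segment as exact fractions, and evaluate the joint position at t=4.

Δ: Δ0=2/3, Δ1=1/2
row 1: diag=10, rhs=-1; c'=1/5, d'=-1/10
back: M1=-1/10
M: M0=0, M1=-1/10, M2=0
seg 0: a=0, c=M0/2=0, d=(M1−M0)/(6·3)=-1/180, b=Δ0−h0·(2M0+M1)/6=43/60
seg 1: a=2, c=M1/2=-1/20, d=(M2−M1)/(6·2)=1/120, b=Δ1−h1·(2M1+M2)/6=17/30
t_q=4 → seg 1, τ=1; S=2+17/30·τ+-1/20·τ²+1/120·τ³=101/40

  seg 0: a=0 b=43/60 c=0 d=-1/180
  seg 1: a=2 b=17/30 c=-1/20 d=1/120
S(4) = 101/40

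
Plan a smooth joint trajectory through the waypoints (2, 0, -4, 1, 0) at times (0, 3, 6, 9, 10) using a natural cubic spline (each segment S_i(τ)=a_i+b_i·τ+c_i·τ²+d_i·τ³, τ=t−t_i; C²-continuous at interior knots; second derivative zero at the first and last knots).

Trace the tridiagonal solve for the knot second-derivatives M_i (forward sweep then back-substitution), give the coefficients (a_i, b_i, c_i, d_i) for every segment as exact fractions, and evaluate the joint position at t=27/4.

  seg 0: a=2 b=-31/162 c=0 d=-77/1458
  seg 1: a=0 b=-131/81 c=-77/162 d=277/1458
  seg 2: a=-4 b=107/162 c=100/81 d=-437/1458
  seg 3: a=1 b=-2/81 c=-79/54 d=79/162
S(27/4) = -3383/1152

Δ: Δ0=-2/3, Δ1=-4/3, Δ2=5/3, Δ3=-1
row 1: diag=12, rhs=-4; c'=1/4, d'=-1/3
row 2: denom=12−3·1/4=45/4; d'=(18−3·-1/3)/(45/4)=76/45
row 3: denom=8−3·4/15=36/5; d'=(-16−3·76/45)/(36/5)=-79/27
back: M3=-79/27
back: M2=76/45−4/15·-79/27=200/81
back: M1=-1/3−1/4·200/81=-77/81
M: M0=0, M1=-77/81, M2=200/81, M3=-79/27, M4=0
seg 0: a=2, c=M0/2=0, d=(M1−M0)/(6·3)=-77/1458, b=Δ0−h0·(2M0+M1)/6=-31/162
seg 1: a=0, c=M1/2=-77/162, d=(M2−M1)/(6·3)=277/1458, b=Δ1−h1·(2M1+M2)/6=-131/81
seg 2: a=-4, c=M2/2=100/81, d=(M3−M2)/(6·3)=-437/1458, b=Δ2−h2·(2M2+M3)/6=107/162
seg 3: a=1, c=M3/2=-79/54, d=(M4−M3)/(6·1)=79/162, b=Δ3−h3·(2M3+M4)/6=-2/81
t_q=27/4 → seg 2, τ=3/4; S=-4+107/162·τ+100/81·τ²+-437/1458·τ³=-3383/1152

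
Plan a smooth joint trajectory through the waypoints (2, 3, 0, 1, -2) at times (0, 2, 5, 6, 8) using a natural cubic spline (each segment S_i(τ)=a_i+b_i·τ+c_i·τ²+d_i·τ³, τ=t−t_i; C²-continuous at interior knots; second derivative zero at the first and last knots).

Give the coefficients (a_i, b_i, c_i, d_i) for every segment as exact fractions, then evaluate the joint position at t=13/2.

  seg 0: a=2 b=109/104 c=0 d=-57/416
  seg 1: a=3 b=-31/52 c=-171/208 d=11/48
  seg 2: a=0 b=137/208 c=129/104 d=-187/208
  seg 3: a=1 b=23/52 c=-303/208 d=101/416
S(13/2) = 2953/3328

Δ: Δ0=1/2, Δ1=-1, Δ2=1, Δ3=-3/2
row 1: diag=10, rhs=-9; c'=3/10, d'=-9/10
row 2: denom=8−3·3/10=71/10; d'=(12−3·-9/10)/(71/10)=147/71
row 3: denom=6−1·10/71=416/71; d'=(-15−1·147/71)/(416/71)=-303/104
back: M3=-303/104
back: M2=147/71−10/71·-303/104=129/52
back: M1=-9/10−3/10·129/52=-171/104
M: M0=0, M1=-171/104, M2=129/52, M3=-303/104, M4=0
seg 0: a=2, c=M0/2=0, d=(M1−M0)/(6·2)=-57/416, b=Δ0−h0·(2M0+M1)/6=109/104
seg 1: a=3, c=M1/2=-171/208, d=(M2−M1)/(6·3)=11/48, b=Δ1−h1·(2M1+M2)/6=-31/52
seg 2: a=0, c=M2/2=129/104, d=(M3−M2)/(6·1)=-187/208, b=Δ2−h2·(2M2+M3)/6=137/208
seg 3: a=1, c=M3/2=-303/208, d=(M4−M3)/(6·2)=101/416, b=Δ3−h3·(2M3+M4)/6=23/52
t_q=13/2 → seg 3, τ=1/2; S=1+23/52·τ+-303/208·τ²+101/416·τ³=2953/3328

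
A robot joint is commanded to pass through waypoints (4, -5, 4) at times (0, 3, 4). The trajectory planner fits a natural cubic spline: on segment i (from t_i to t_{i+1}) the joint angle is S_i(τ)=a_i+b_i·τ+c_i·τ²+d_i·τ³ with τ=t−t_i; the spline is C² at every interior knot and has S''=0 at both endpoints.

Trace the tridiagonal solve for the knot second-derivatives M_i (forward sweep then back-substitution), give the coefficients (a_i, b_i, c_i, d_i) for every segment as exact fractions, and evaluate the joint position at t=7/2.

  seg 0: a=4 b=-15/2 c=0 d=1/2
  seg 1: a=-5 b=6 c=9/2 d=-3/2
S(7/2) = -17/16

Δ: Δ0=-3, Δ1=9
row 1: diag=8, rhs=72; c'=1/8, d'=9
back: M1=9
M: M0=0, M1=9, M2=0
seg 0: a=4, c=M0/2=0, d=(M1−M0)/(6·3)=1/2, b=Δ0−h0·(2M0+M1)/6=-15/2
seg 1: a=-5, c=M1/2=9/2, d=(M2−M1)/(6·1)=-3/2, b=Δ1−h1·(2M1+M2)/6=6
t_q=7/2 → seg 1, τ=1/2; S=-5+6·τ+9/2·τ²+-3/2·τ³=-17/16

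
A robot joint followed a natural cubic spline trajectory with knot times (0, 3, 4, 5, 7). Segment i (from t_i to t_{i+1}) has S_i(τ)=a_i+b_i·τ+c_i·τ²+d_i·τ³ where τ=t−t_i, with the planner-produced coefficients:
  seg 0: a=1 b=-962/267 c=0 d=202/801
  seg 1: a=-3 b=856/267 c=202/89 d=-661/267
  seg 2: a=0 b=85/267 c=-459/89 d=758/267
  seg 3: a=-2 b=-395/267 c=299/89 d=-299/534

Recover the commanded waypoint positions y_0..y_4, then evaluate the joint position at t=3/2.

y_0=1 y_1=-3 y_2=0 y_3=-2 y_4=4
S(3/2) = -1265/356

y_0 = S_0(0) = a_0 = 1
y_1 = S_1(0) = a_1 = -3
y_2 = S_2(0) = a_2 = 0
y_3 = S_3(0) = a_3 = -2
y_4 = S_3(2) = 4
t_q=3/2 is in segment 0 (τ=3/2); S_0(τ)=-1265/356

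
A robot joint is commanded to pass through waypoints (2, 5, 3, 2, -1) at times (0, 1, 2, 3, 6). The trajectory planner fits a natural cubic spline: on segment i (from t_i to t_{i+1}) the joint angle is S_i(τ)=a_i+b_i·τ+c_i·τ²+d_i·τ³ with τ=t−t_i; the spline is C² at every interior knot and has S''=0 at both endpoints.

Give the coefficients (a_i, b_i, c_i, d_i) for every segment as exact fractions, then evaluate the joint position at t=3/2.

Δ: Δ0=3, Δ1=-2, Δ2=-1, Δ3=-1
row 1: diag=4, rhs=-30; c'=1/4, d'=-15/2
row 2: denom=4−1·1/4=15/4; d'=(6−1·-15/2)/(15/4)=18/5
row 3: denom=8−1·4/15=116/15; d'=(0−1·18/5)/(116/15)=-27/58
back: M3=-27/58
back: M2=18/5−4/15·-27/58=108/29
back: M1=-15/2−1/4·108/29=-489/58
M: M0=0, M1=-489/58, M2=108/29, M3=-27/58, M4=0
seg 0: a=2, c=M0/2=0, d=(M1−M0)/(6·1)=-163/116, b=Δ0−h0·(2M0+M1)/6=511/116
seg 1: a=5, c=M1/2=-489/116, d=(M2−M1)/(6·1)=235/116, b=Δ1−h1·(2M1+M2)/6=11/58
seg 2: a=3, c=M2/2=54/29, d=(M3−M2)/(6·1)=-81/116, b=Δ2−h2·(2M2+M3)/6=-251/116
seg 3: a=2, c=M3/2=-27/116, d=(M4−M3)/(6·3)=3/116, b=Δ3−h3·(2M3+M4)/6=-31/58
t_q=3/2 → seg 1, τ=1/2; S=5+11/58·τ+-489/116·τ²+235/116·τ³=3985/928

  seg 0: a=2 b=511/116 c=0 d=-163/116
  seg 1: a=5 b=11/58 c=-489/116 d=235/116
  seg 2: a=3 b=-251/116 c=54/29 d=-81/116
  seg 3: a=2 b=-31/58 c=-27/116 d=3/116
S(3/2) = 3985/928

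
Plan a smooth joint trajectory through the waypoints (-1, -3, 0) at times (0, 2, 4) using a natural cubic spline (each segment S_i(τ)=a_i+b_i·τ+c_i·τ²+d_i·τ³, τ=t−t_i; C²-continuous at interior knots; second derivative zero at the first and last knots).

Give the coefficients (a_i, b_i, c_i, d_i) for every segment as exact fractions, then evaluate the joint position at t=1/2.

Δ: Δ0=-1, Δ1=3/2
row 1: diag=8, rhs=15; c'=1/4, d'=15/8
back: M1=15/8
M: M0=0, M1=15/8, M2=0
seg 0: a=-1, c=M0/2=0, d=(M1−M0)/(6·2)=5/32, b=Δ0−h0·(2M0+M1)/6=-13/8
seg 1: a=-3, c=M1/2=15/16, d=(M2−M1)/(6·2)=-5/32, b=Δ1−h1·(2M1+M2)/6=1/4
t_q=1/2 → seg 0, τ=1/2; S=-1+-13/8·τ+0·τ²+5/32·τ³=-459/256

  seg 0: a=-1 b=-13/8 c=0 d=5/32
  seg 1: a=-3 b=1/4 c=15/16 d=-5/32
S(1/2) = -459/256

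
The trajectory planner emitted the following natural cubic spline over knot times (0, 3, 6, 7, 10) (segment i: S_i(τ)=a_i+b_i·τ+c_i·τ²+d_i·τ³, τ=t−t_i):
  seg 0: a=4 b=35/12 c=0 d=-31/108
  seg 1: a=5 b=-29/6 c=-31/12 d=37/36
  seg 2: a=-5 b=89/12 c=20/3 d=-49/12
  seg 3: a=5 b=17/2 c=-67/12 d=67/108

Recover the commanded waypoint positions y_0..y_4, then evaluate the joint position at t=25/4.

y_0=4 y_1=5 y_2=-5 y_3=5 y_4=-3
S(25/4) = -715/256

y_0 = S_0(0) = a_0 = 4
y_1 = S_1(0) = a_1 = 5
y_2 = S_2(0) = a_2 = -5
y_3 = S_3(0) = a_3 = 5
y_4 = S_3(3) = -3
t_q=25/4 is in segment 2 (τ=1/4); S_2(τ)=-715/256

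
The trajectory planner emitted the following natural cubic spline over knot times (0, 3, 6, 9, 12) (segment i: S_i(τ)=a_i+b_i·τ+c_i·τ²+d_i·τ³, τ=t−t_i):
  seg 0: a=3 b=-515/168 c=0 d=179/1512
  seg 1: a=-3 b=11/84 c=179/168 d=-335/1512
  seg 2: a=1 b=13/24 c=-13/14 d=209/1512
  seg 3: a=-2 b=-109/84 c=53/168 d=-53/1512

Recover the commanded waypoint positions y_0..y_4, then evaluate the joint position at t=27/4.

y_0=3 y_1=-3 y_2=1 y_3=-2 y_4=-4
S(27/4) = 3377/3584

y_0 = S_0(0) = a_0 = 3
y_1 = S_1(0) = a_1 = -3
y_2 = S_2(0) = a_2 = 1
y_3 = S_3(0) = a_3 = -2
y_4 = S_3(3) = -4
t_q=27/4 is in segment 2 (τ=3/4); S_2(τ)=3377/3584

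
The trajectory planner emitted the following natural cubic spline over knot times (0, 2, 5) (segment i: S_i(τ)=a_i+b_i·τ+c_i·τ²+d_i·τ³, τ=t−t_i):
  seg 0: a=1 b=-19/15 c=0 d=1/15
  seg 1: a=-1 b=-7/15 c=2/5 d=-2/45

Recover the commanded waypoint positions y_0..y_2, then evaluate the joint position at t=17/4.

y_0=1 y_1=-1 y_2=0
S(17/4) = -17/32

y_0 = S_0(0) = a_0 = 1
y_1 = S_1(0) = a_1 = -1
y_2 = S_1(3) = 0
t_q=17/4 is in segment 1 (τ=9/4); S_1(τ)=-17/32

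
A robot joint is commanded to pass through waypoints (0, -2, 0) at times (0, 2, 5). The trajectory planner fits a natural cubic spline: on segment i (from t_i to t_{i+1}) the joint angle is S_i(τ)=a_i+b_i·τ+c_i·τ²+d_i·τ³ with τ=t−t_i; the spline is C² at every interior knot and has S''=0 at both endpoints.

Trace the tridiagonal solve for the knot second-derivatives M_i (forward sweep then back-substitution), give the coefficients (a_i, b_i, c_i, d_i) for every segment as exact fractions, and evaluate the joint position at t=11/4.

  seg 0: a=0 b=-4/3 c=0 d=1/12
  seg 1: a=-2 b=-1/3 c=1/2 d=-1/18
S(11/4) = -255/128

Δ: Δ0=-1, Δ1=2/3
row 1: diag=10, rhs=10; c'=3/10, d'=1
back: M1=1
M: M0=0, M1=1, M2=0
seg 0: a=0, c=M0/2=0, d=(M1−M0)/(6·2)=1/12, b=Δ0−h0·(2M0+M1)/6=-4/3
seg 1: a=-2, c=M1/2=1/2, d=(M2−M1)/(6·3)=-1/18, b=Δ1−h1·(2M1+M2)/6=-1/3
t_q=11/4 → seg 1, τ=3/4; S=-2+-1/3·τ+1/2·τ²+-1/18·τ³=-255/128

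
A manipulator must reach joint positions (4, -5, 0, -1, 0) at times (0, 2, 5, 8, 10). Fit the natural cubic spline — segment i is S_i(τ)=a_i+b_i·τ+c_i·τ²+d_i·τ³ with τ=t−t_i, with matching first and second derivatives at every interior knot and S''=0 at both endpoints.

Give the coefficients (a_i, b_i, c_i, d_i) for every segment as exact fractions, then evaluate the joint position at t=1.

Δ: Δ0=-9/2, Δ1=5/3, Δ2=-1/3, Δ3=1/2
row 1: diag=10, rhs=37; c'=3/10, d'=37/10
row 2: denom=12−3·3/10=111/10; d'=(-12−3·37/10)/(111/10)=-77/37
row 3: denom=10−3·10/37=340/37; d'=(5−3·-77/37)/(340/37)=104/85
back: M3=104/85
back: M2=-77/37−10/37·104/85=-41/17
back: M1=37/10−3/10·-41/17=376/85
M: M0=0, M1=376/85, M2=-41/17, M3=104/85, M4=0
seg 0: a=4, c=M0/2=0, d=(M1−M0)/(6·2)=94/255, b=Δ0−h0·(2M0+M1)/6=-3047/510
seg 1: a=-5, c=M1/2=188/85, d=(M2−M1)/(6·3)=-581/1530, b=Δ1−h1·(2M1+M2)/6=-791/510
seg 2: a=0, c=M2/2=-41/34, d=(M3−M2)/(6·3)=103/510, b=Δ2−h2·(2M2+M3)/6=22/15
seg 3: a=-1, c=M3/2=52/85, d=(M4−M3)/(6·2)=-26/255, b=Δ3−h3·(2M3+M4)/6=-161/510
t_q=1 → seg 0, τ=1; S=4+-3047/510·τ+0·τ²+94/255·τ³=-273/170

  seg 0: a=4 b=-3047/510 c=0 d=94/255
  seg 1: a=-5 b=-791/510 c=188/85 d=-581/1530
  seg 2: a=0 b=22/15 c=-41/34 d=103/510
  seg 3: a=-1 b=-161/510 c=52/85 d=-26/255
S(1) = -273/170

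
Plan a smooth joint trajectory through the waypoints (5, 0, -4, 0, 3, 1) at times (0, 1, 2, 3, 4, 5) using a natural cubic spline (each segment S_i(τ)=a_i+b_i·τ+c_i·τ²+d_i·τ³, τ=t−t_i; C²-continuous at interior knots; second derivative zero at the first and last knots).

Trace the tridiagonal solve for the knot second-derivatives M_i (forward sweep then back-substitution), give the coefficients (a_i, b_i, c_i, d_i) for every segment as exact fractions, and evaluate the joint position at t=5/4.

  seg 0: a=5 b=-982/209 c=0 d=-63/209
  seg 1: a=0 b=-1171/209 c=-189/209 d=524/209
  seg 2: a=-4 b=23/209 c=1383/209 d=-30/11
  seg 3: a=0 b=1079/209 c=-327/209 d=-125/209
  seg 4: a=3 b=50/209 c=-702/209 d=234/209
S(5/4) = -2371/1672

Δ: Δ0=-5, Δ1=-4, Δ2=4, Δ3=3, Δ4=-2
row 1: diag=4, rhs=6; c'=1/4, d'=3/2
row 2: denom=4−1·1/4=15/4; d'=(48−1·3/2)/(15/4)=62/5
row 3: denom=4−1·4/15=56/15; d'=(-6−1·62/5)/(56/15)=-69/14
row 4: denom=4−1·15/56=209/56; d'=(-30−1·-69/14)/(209/56)=-1404/209
back: M4=-1404/209
back: M3=-69/14−15/56·-1404/209=-654/209
back: M2=62/5−4/15·-654/209=2766/209
back: M1=3/2−1/4·2766/209=-378/209
M: M0=0, M1=-378/209, M2=2766/209, M3=-654/209, M4=-1404/209, M5=0
seg 0: a=5, c=M0/2=0, d=(M1−M0)/(6·1)=-63/209, b=Δ0−h0·(2M0+M1)/6=-982/209
seg 1: a=0, c=M1/2=-189/209, d=(M2−M1)/(6·1)=524/209, b=Δ1−h1·(2M1+M2)/6=-1171/209
seg 2: a=-4, c=M2/2=1383/209, d=(M3−M2)/(6·1)=-30/11, b=Δ2−h2·(2M2+M3)/6=23/209
seg 3: a=0, c=M3/2=-327/209, d=(M4−M3)/(6·1)=-125/209, b=Δ3−h3·(2M3+M4)/6=1079/209
seg 4: a=3, c=M4/2=-702/209, d=(M5−M4)/(6·1)=234/209, b=Δ4−h4·(2M4+M5)/6=50/209
t_q=5/4 → seg 1, τ=1/4; S=0+-1171/209·τ+-189/209·τ²+524/209·τ³=-2371/1672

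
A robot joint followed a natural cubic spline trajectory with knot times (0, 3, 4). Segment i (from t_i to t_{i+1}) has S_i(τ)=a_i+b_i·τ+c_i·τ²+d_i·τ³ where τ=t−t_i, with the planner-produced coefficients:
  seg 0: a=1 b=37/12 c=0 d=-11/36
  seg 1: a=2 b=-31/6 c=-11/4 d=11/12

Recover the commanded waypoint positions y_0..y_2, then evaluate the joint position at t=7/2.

y_0 = S_0(0) = a_0 = 1
y_1 = S_1(0) = a_1 = 2
y_2 = S_1(1) = -5
t_q=7/2 is in segment 1 (τ=1/2); S_1(τ)=-37/32

y_0=1 y_1=2 y_2=-5
S(7/2) = -37/32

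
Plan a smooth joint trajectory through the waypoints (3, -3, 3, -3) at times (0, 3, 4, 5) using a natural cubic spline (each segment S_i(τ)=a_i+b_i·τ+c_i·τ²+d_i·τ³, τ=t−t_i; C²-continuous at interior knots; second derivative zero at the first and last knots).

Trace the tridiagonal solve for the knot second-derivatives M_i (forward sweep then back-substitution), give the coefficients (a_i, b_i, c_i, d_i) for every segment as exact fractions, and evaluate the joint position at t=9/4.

Δ: Δ0=-2, Δ1=6, Δ2=-6
row 1: diag=8, rhs=48; c'=1/8, d'=6
row 2: denom=4−1·1/8=31/8; d'=(-72−1·6)/(31/8)=-624/31
back: M2=-624/31
back: M1=6−1/8·-624/31=264/31
M: M0=0, M1=264/31, M2=-624/31, M3=0
seg 0: a=3, c=M0/2=0, d=(M1−M0)/(6·3)=44/93, b=Δ0−h0·(2M0+M1)/6=-194/31
seg 1: a=-3, c=M1/2=132/31, d=(M2−M1)/(6·1)=-148/31, b=Δ1−h1·(2M1+M2)/6=202/31
seg 2: a=3, c=M2/2=-312/31, d=(M3−M2)/(6·1)=104/31, b=Δ2−h2·(2M2+M3)/6=22/31
t_q=9/4 → seg 0, τ=9/4; S=3+-194/31·τ+0·τ²+44/93·τ³=-2823/496

  seg 0: a=3 b=-194/31 c=0 d=44/93
  seg 1: a=-3 b=202/31 c=132/31 d=-148/31
  seg 2: a=3 b=22/31 c=-312/31 d=104/31
S(9/4) = -2823/496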